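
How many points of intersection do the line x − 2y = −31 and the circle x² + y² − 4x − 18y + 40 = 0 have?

1

d² = (1·2 − 2·9 − (−31))²/5 = 45; r² = 45.
Since d² = r², the line is tangent.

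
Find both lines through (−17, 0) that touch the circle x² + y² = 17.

x + 4y = −17 and x − 4y = −17

Write the tangent as mx − y + (0 − m·(−17)) = 0 and set its distance from the centre to √17:
(17m − (0))² = 17(m² + 1)
16m² − 1 = 0, so m = −1/4 or m = 1/4.
Through (−17, 0) these give x + 4y = −17 and x − 4y = −17.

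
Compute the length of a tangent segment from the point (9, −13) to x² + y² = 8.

11√2

With centre O = (0, 0), |OP|² = 250 and r² = 8.
By the tangent–radius right angle, tangent length = √(|PO|² − r²) = √242 = 11√2.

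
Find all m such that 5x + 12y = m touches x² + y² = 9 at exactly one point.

Tangency holds when the distance from the centre (0, 0) to the line equals the radius 3:
|5·0 + 12·0 − m| / √169 = 3
|m| = 3·13, so m = 39 or m = −39.

m = −39 or m = 39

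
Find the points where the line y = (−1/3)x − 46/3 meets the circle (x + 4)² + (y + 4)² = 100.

(−10, −12) and (−4, −14)

Express y = (−46 − x)/3 and substitute into the circle:
10x² + 140x + 400 = 0  ⟹  x² + 14x + 40 = 0
x = −4 or x = −10, giving (−4, −14) and (−10, −12).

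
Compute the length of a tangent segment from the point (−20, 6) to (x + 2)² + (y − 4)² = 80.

With centre O = (−2, 4), |OP|² = 328 and r² = 80.
Power of the point: PT² = |PO|² − r² = 248, so PT = 2√62.

2√62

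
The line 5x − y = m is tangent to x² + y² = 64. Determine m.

m = ±8√26

For a tangent, require d(centre, line) = r = 8.
|5·0 − 1·0 − m| / √26 = 8
|m| = 8√26.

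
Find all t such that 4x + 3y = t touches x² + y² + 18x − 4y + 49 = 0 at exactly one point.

t = −60 or t = 0

For a tangent, require d(centre, line) = r = 6.
|4·(−9) + 3·2 − t| / √25 = 6
|t − (−30)| = 6·5, so t = 0 or t = −60.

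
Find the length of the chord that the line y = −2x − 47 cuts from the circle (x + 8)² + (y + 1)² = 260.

8√5

The distance from (−8, −1) to the line is 30/√5, and r² = 260.
Half the chord is √(r² − d²) = √(80), so the full chord is 8√5.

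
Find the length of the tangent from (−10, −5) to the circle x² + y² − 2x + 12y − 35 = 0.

With centre O = (1, −6), |OP|² = 122 and r² = 72.
By the tangent–radius right angle, tangent length = √(|PO|² − r²) = √50 = 5√2.

5√2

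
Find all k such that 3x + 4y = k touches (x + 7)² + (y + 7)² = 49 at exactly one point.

The line touches the circle iff its distance from (−7, −7) is 7:
|3·(−7) + 4·(−7) − k| / √25 = 7
|k − (−49)| = 7·5, so k = −14 or k = −84.

k = −84 or k = −14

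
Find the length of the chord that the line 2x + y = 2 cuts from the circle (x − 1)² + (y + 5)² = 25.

From the line, y = −2x + 2. Substituting:
5x² − 30x + 25 = 0  ⟹  x² − 6x + 5 = 0
x = 5 or x = 1, giving (5, −8) and (1, 0).
Chord length = distance between (5, −8) and (1, 0) = √80 = 4√5.

4√5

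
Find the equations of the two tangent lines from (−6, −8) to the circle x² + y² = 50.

7x + y = −50 and x − 7y = 50

Write the tangent as mx − y + (−8 − m·(−6)) = 0 and set its distance from the centre to 5√2:
(6m − (8))² = 50(m² + 1)
7m² + 48m − 7 = 0, so m = −7 or m = 1/7.
With m = −7: 7x + y = −50. With m = 1/7: x − 7y = 50.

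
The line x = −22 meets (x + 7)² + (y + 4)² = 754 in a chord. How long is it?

46

The distance from (−7, −4) to the line is 15, and r² = 754.
Half the chord is √(r² − d²) = √(529), so the full chord is 46.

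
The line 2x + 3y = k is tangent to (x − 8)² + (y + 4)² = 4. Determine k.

k = 4 ± 2√13

Tangency holds when the distance from the centre (8, −4) to the line equals the radius 2:
|2·8 + 3·(−4) − k| / √13 = 2
|k − (4)| = 2√13.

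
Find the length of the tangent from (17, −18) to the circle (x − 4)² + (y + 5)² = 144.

With centre O = (4, −5), |OP|² = 338 and r² = 144.
By the tangent–radius right angle, tangent length = √(|PO|² − r²) = √194.

√194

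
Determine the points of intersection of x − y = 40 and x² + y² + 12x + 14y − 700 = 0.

(10, −30) and (17, −23)

From the line, y = x − 40. Substituting:
2x² − 54x + 340 = 0  ⟹  x² − 27x + 170 = 0
x = 17 or x = 10, giving (17, −23) and (10, −30).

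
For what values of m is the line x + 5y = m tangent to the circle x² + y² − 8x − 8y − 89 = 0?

Tangency holds when the distance from the centre (4, 4) to the line equals the radius 11:
|1·4 + 5·4 − m| / √26 = 11
|m − (24)| = 11√26.

m = 24 ± 11√26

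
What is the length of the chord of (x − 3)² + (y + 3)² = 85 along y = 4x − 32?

4√17

From the line, y = 4x − 32. Substituting:
17x² − 238x + 765 = 0  ⟹  x² − 14x + 45 = 0
x = 9 or x = 5, giving (9, 4) and (5, −12).
Chord length = distance between (9, 4) and (5, −12) = √272 = 4√17.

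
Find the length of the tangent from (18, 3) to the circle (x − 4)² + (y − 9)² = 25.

Centre (4, 9), r² = 25. |PO|² = (14)² + (−6)² = 232.
The tangent meets the radius at right angles, so tangent² = |PO|² − r² = 232 − 25 = 207.

3√23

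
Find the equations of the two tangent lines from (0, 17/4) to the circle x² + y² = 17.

x − 4y = −17 and x + 4y = 17

Let a tangent through (0, 17/4) have slope m. Its distance from (0, 0) must equal √17:
(0m − (−17/4))² = 17(m² + 1)
16m² − 1 = 0, so m = 1/4 or m = −1/4.
With m = 1/4: x − 4y = −17. With m = −1/4: x + 4y = 17.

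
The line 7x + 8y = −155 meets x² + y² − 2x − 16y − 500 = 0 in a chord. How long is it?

2√113

From the line, y = (−155 − 7x)/8. Substituting:
113x² + 2938x + 11865 = 0  ⟹  x² + 26x + 105 = 0
x = −5 or x = −21, giving (−5, −15) and (−21, −1).
Chord length = distance between (−5, −15) and (−21, −1) = √452 = 2√113.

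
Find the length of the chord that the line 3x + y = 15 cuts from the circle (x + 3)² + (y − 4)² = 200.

Centre (−3, 4), r² = 200. Perpendicular distance d from centre to line = |−20| / √10 = 20/√10.
Half the chord is √(r² − d²) = √(160), so the full chord is 8√10.

8√10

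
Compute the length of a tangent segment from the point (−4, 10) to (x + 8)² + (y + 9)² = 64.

√313

With centre O = (−8, −9), |OP|² = 377 and r² = 64.
The tangent meets the radius at right angles, so tangent² = |PO|² − r² = 377 − 64 = 313.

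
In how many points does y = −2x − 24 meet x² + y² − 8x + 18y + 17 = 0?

Substituting the line into the circle gives 5x² + 52x + 161 = 0.
Discriminant = (52)² − 4·5·(161) = −516 < 0.
No real roots: the line does not meet the circle.

0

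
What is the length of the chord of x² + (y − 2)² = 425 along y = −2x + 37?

12√5

The distance from (0, 2) to the line is 35/√5, and r² = 425.
Half the chord is √(r² − d²) = √(180), so the full chord is 12√5.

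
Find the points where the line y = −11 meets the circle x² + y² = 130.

(−3, −11) and (3, −11)

Express y = −11 and substitute into the circle:
x² − 9 = 0
x = 3 or x = −3, giving (3, −11) and (−3, −11).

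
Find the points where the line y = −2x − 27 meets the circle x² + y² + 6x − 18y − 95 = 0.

(−16, 5) and (−14, 1)

From the line, y = −2x − 27. Substituting:
5x² + 150x + 1120 = 0  ⟹  x² + 30x + 224 = 0
x = −14 or x = −16, giving (−14, 1) and (−16, 5).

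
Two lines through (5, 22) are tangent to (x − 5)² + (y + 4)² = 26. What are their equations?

5x + y = 47 and 5x − y = 3

Let a tangent through (5, 22) have slope m. Its distance from (5, −4) must equal √26:
(0m − (−26))² = 26(m² + 1)
m² − 25 = 0, so m = −5 or m = 5.
Through (5, 22) these give 5x + y = 47 and 5x − y = 3.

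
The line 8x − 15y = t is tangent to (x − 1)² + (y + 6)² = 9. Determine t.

t = 47 or t = 149

The line touches the circle iff its distance from (1, −6) is 3:
|8·1 − 15·(−6) − t| / √289 = 3
|t − (98)| = 3·17, so t = 149 or t = 47.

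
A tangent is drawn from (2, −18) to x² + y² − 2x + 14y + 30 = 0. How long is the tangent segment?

Centre (1, −7), r² = 20. |PO|² = (1)² + (−11)² = 122.
Power of the point: PT² = |PO|² − r² = 102, so PT = √102.

√102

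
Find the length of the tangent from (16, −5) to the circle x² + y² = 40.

√241

With centre O = (0, 0), |OP|² = 281 and r² = 40.
By the tangent–radius right angle, tangent length = √(|PO|² − r²) = √241.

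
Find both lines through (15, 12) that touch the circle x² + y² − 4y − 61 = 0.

Write the tangent as mx − y + (12 − m·(15)) = 0 and set its distance from the centre to √65:
[m·(−15) − (−10)]² = 65(m² + 1)
32m² − 60m + 7 = 0, so m = 1/8 or m = 7/4.
With m = 1/8: x − 8y = −81. With m = 7/4: 7x − 4y = 57.

x − 8y = −81 and 7x − 4y = 57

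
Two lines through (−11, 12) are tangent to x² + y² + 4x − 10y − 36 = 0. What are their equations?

A line y − (12) = m(x − (−11)) is tangent when its distance from (−2, 5) is √65:
[m·(9) − (−7)]² = 65(m² + 1)
8m² + 63m − 8 = 0, so m = 1/8 or m = −8.
With m = 1/8: x − 8y = −107. With m = −8: 8x + y = −76.

x − 8y = −107 and 8x + y = −76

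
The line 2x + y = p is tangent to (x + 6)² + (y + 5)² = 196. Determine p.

p = −17 ± 14√5

The line touches the circle iff its distance from (−6, −5) is 14:
|2·(−6) + 1·(−5) − p| / √5 = 14
|p − (−17)| = 14√5.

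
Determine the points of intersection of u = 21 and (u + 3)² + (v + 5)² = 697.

(21, −16) and (21, 6)

The line gives u = 21. Substituting into the circle:
v² + 10v − 96 = 0
v = 6 or v = −16, giving (21, 6) and (21, −16).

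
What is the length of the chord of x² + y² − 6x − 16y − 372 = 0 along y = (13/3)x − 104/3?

3√178

Centre (3, 8), r² = 445. Perpendicular distance d from centre to line = |−89| / √178 = 89/√178.
Chord = 2√(r² − d²) = 2·√(801/2) = 3√178.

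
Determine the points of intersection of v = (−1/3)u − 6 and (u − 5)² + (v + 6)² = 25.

Substitute v = (−18 − u)/3:
10u² − 90u = 0  ⟹  u² − 9u = 0
u = 9 or u = 0, giving (9, −9) and (0, −6).

(0, −6) and (9, −9)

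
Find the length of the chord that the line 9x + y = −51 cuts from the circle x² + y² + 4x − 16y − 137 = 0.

The distance from (−2, 8) to the line is 41/√82, and r² = 205.
Half the chord is √(r² − d²) = √(369/2), so the full chord is 3√82.

3√82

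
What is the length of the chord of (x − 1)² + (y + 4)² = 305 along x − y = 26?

13√2

Substitute y = x − 26:
2x² − 46x + 180 = 0  ⟹  x² − 23x + 90 = 0
x = 18 or x = 5, giving (18, −8) and (5, −21).
Chord length = distance between (18, −8) and (5, −21) = √338 = 13√2.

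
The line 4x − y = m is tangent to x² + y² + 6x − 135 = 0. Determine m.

m = −12 ± 12√17

For a tangent, require d(centre, line) = r = 12.
|4·(−3) − 1·0 − m| / √17 = 12
|m − (−12)| = 12√17.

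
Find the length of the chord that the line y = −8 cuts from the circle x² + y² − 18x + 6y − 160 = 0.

Centre (9, −3), r² = 250. Perpendicular distance d from centre to line = |5| / √1 = 5.
Chord = 2√(r² − d²) = 2·√(225) = 30.

30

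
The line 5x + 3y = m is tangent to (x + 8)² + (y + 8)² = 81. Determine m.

Tangency holds when the distance from the centre (−8, −8) to the line equals the radius 9:
|5·(−8) + 3·(−8) − m| / √34 = 9
|m − (−64)| = 9√34.

m = −64 ± 9√34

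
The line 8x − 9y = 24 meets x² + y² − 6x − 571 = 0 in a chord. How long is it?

Express y = (−24 + 8x)/9 and substitute into the circle:
145x² − 870x − 45675 = 0  ⟹  x² − 6x − 315 = 0
x = 21 or x = −15, giving (21, 16) and (−15, −16).
|(21, 16) − (−15, −16)| = √((36)² + (32)²) = 4√145.

4√145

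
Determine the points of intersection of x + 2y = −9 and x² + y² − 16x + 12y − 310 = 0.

From the line, y = (−9 − x)/2. Substituting:
5x² − 70x − 1375 = 0  ⟹  x² − 14x − 275 = 0
x = 25 or x = −11, giving (25, −17) and (−11, 1).

(−11, 1) and (25, −17)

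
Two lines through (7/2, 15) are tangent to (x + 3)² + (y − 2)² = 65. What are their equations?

Write the tangent as mx − y + (15 − m·(7/2)) = 0 and set its distance from the centre to √65:
(−13/2m − (−13))² = 65(m² + 1)
7m² + 52m − 32 = 0, so m = −8 or m = 4/7.
With m = −8: 8x + y = 43. With m = 4/7: 4x − 7y = −91.

8x + y = 43 and 4x − 7y = −91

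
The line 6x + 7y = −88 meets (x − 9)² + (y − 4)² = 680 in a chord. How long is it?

Express y = (−88 − 6x)/7 and substitute into the circle:
85x² + 510x − 15895 = 0  ⟹  x² + 6x − 187 = 0
x = 11 or x = −17, giving (11, −22) and (−17, 2).
Chord length = distance between (11, −22) and (−17, 2) = √1360 = 4√85.

4√85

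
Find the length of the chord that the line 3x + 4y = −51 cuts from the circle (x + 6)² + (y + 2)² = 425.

The distance from (−6, −2) to the line is 25/√25, and r² = 425.
Chord = 2√(r² − d²) = 2·√(400) = 40.

40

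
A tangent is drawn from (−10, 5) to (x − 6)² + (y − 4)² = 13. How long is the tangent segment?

Centre (6, 4), r² = 13. |PO|² = (−16)² + (1)² = 257.
By the tangent–radius right angle, tangent length = √(|PO|² − r²) = √244 = 2√61.

2√61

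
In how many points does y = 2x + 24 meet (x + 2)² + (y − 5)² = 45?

Substituting the line into the circle gives 5x² + 80x + 320 = 0.
Discriminant = (80)² − 4·5·(320) = 0.
A repeated root: the line is tangent.

1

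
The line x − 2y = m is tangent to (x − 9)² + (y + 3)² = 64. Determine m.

m = 15 ± 8√5

For a tangent, require d(centre, line) = r = 8.
|1·9 − 2·(−3) − m| / √5 = 8
|m − (15)| = 8√5.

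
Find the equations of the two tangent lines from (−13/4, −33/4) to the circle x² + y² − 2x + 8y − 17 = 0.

A line y − (−33/4) = m(x − (−13/4)) is tangent when its distance from (1, −4) is √34:
(17/4m − (17/4))² = 34(m² + 1)
15m² + 34m + 15 = 0, so m = −3/5 or m = −5/3.
With m = −3/5: 3x + 5y = −51. With m = −5/3: 5x + 3y = −41.

3x + 5y = −51 and 5x + 3y = −41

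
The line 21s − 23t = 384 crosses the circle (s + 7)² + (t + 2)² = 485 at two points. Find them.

Express t = (−384 + 21s)/23 and substitute into the circle:
970s² − 6790s − 116400 = 0  ⟹  s² − 7s − 120 = 0
s = 15 or s = −8, giving (15, −3) and (−8, −24).

(−8, −24) and (15, −3)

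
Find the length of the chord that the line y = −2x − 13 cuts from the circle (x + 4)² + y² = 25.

Substitute y = −2x − 13:
5x² + 60x + 160 = 0  ⟹  x² + 12x + 32 = 0
x = −4 or x = −8, giving (−4, −5) and (−8, 3).
Chord length = distance between (−4, −5) and (−8, 3) = √80 = 4√5.

4√5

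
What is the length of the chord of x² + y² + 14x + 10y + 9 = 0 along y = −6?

16

From the line, y = −6. Substituting:
x² + 14x − 15 = 0
x = 1 or x = −15, giving (1, −6) and (−15, −6).
Chord length = distance between (1, −6) and (−15, −6) = √256 = 16.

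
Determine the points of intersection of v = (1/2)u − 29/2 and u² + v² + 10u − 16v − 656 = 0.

(−9, −19) and (19, −5)

Substitute v = (−29 + u)/2:
5u² − 50u − 855 = 0  ⟹  u² − 10u − 171 = 0
u = 19 or u = −9, giving (19, −5) and (−9, −19).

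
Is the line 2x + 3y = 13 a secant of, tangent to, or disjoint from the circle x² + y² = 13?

Substituting the line into the circle gives 13x² − 52x + 52 = 0.
Δ = 2704 − 2704 = 0.
A repeated root: the line is tangent.

tangent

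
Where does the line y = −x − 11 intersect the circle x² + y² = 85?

(−9, −2) and (−2, −9)

Substitute y = −x − 11:
2x² + 22x + 36 = 0  ⟹  x² + 11x + 18 = 0
x = −2 or x = −9, giving (−2, −9) and (−9, −2).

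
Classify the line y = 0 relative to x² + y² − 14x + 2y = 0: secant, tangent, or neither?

d² = (0·7 + 1·(−1) − (0))² = 1; r² = 50.
Since d² < r², the line cuts the circle twice.

secant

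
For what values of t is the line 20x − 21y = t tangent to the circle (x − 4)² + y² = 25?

t = −65 or t = 225

The line touches the circle iff its distance from (4, 0) is 5:
|20·4 − 21·0 − t| / √841 = 5
|t − (80)| = 5·29, so t = 225 or t = −65.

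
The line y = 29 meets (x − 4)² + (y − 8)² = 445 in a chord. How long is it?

4

The distance from (4, 8) to the line is 21, and r² = 445.
Half the chord is √(r² − d²) = √(4), so the full chord is 4.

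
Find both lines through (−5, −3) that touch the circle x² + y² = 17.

x + 4y = −17 and 4x − y = −17

A line y − (−3) = m(x − (−5)) is tangent when its distance from (0, 0) is √17:
(5m − (3))² = 17(m² + 1)
4m² − 15m − 4 = 0, so m = −1/4 or m = 4.
Through (−5, −3) these give x + 4y = −17 and 4x − y = −17.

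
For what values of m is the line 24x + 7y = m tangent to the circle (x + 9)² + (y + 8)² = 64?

For a tangent, require d(centre, line) = r = 8.
|24·(−9) + 7·(−8) − m| / √625 = 8
|m − (−272)| = 8·25, so m = −72 or m = −472.

m = −472 or m = −72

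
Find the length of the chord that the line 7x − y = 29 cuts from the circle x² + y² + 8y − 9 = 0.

5√2

The distance from (0, −4) to the line is 25/√50, and r² = 25.
Half the chord is √(r² − d²) = √(25/2), so the full chord is 5√2.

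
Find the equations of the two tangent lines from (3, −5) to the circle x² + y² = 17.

Write the tangent as mx − y + (−5 − m·(3)) = 0 and set its distance from the centre to √17:
[m·(−3) − (5)]² = 17(m² + 1)
4m² − 15m − 4 = 0, so m = 4 or m = −1/4.
With m = 4: 4x − y = 17. With m = −1/4: x + 4y = −17.

4x − y = 17 and x + 4y = −17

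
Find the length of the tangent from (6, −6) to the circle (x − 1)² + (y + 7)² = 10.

Centre (1, −7), r² = 10. |PO|² = (5)² + (1)² = 26.
Power of the point: PT² = |PO|² − r² = 16, so PT = 4.

4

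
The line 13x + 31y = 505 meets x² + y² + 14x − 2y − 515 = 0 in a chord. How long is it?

√1130

From the line, y = (505 − 13x)/31. Substituting:
1130x² + 1130x − 271200 = 0  ⟹  x² + x − 240 = 0
x = 15 or x = −16, giving (15, 10) and (−16, 23).
|(15, 10) − (−16, 23)| = √((31)² + (−13)²) = √1130.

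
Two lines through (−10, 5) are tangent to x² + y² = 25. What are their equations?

Let a tangent through (−10, 5) have slope m. Its distance from (0, 0) must equal 5:
(10m − (−5))² = 25(m² + 1)
3m² + 4m = 0, so m = 0 or m = −4/3.
With m = 0: y = 5. With m = −4/3: 4x + 3y = −25.

y = 5 and 4x + 3y = −25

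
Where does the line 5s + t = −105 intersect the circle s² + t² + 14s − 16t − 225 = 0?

Express t = −5s − 105 and substitute into the circle:
26s² + 1144s + 12480 = 0  ⟹  s² + 44s + 480 = 0
s = −20 or s = −24, giving (−20, −5) and (−24, 15).

(−24, 15) and (−20, −5)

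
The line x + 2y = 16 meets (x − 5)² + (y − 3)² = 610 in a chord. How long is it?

22√5

Substitute y = (16 − x)/2:
5x² − 60x − 2240 = 0  ⟹  x² − 12x − 448 = 0
x = 28 or x = −16, giving (28, −6) and (−16, 16).
|(28, −6) − (−16, 16)| = √((44)² + (−22)²) = 22√5.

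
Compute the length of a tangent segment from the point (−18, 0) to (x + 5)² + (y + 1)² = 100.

√70

Centre (−5, −1), r² = 100. |PO|² = (−13)² + (1)² = 170.
By the tangent–radius right angle, tangent length = √(|PO|² − r²) = √70.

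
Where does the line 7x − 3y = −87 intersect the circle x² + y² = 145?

(−12, 1) and (−9, 8)

Express y = (87 + 7x)/3 and substitute into the circle:
58x² + 1218x + 6264 = 0  ⟹  x² + 21x + 108 = 0
x = −9 or x = −12, giving (−9, 8) and (−12, 1).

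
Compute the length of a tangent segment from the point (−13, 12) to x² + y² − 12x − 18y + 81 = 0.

Centre (6, 9), r² = 36. |PO|² = (−19)² + (3)² = 370.
By the tangent–radius right angle, tangent length = √(|PO|² − r²) = √334.

√334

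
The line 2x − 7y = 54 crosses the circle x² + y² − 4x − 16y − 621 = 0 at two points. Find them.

(−15, −12) and (27, 0)

Substitute y = (−54 + 2x)/7:
53x² − 636x − 21465 = 0  ⟹  x² − 12x − 405 = 0
x = 27 or x = −15, giving (27, 0) and (−15, −12).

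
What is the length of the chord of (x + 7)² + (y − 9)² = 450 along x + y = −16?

24√2

Substitute y = −x − 16:
2x² + 64x + 224 = 0  ⟹  x² + 32x + 112 = 0
x = −4 or x = −28, giving (−4, −12) and (−28, 12).
Chord length = distance between (−4, −12) and (−28, 12) = √1152 = 24√2.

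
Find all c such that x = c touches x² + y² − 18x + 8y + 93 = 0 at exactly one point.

For a tangent, require d(centre, line) = r = 2.
|1·9 + 0·(−4) − c| / √1 = 2
|c − (9)| = 2, so c = 11 or c = 7.

c = 7 or c = 11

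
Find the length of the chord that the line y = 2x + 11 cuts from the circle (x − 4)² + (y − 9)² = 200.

12√5

Substitute y = 2x + 11:
5x² − 180 = 0  ⟹  x² − 36 = 0
x = 6 or x = −6, giving (6, 23) and (−6, −1).
Chord length = distance between (6, 23) and (−6, −1) = √720 = 12√5.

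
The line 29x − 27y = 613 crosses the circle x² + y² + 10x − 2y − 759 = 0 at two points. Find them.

Express y = (−613 + 29x)/27 and substitute into the circle:
1570x² − 29830x − 144440 = 0  ⟹  x² − 19x − 92 = 0
x = 23 or x = −4, giving (23, 2) and (−4, −27).

(−4, −27) and (23, 2)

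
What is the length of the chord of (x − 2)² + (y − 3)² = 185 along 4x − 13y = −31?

From the line, y = (31 + 4x)/13. Substituting:
185x² − 740x − 30525 = 0  ⟹  x² − 4x − 165 = 0
x = 15 or x = −11, giving (15, 7) and (−11, −1).
|(15, 7) − (−11, −1)| = √((26)² + (8)²) = 2√185.

2√185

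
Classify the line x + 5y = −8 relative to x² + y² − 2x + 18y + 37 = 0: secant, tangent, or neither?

neither

Substituting the line into the circle gives 26x² − 124x + 269 = 0.
Δ = 15376 − 27976 = −12600.
No real roots: the line does not meet the circle.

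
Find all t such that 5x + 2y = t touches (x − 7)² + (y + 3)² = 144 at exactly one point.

t = 29 ± 12√29

Tangency holds when the distance from the centre (7, −3) to the line equals the radius 12:
|5·7 + 2·(−3) − t| / √29 = 12
|t − (29)| = 12√29.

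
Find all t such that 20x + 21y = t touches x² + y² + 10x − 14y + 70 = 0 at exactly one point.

For a tangent, require d(centre, line) = r = 2.
|20·(−5) + 21·7 − t| / √841 = 2
|t − (47)| = 2·29, so t = 105 or t = −11.

t = −11 or t = 105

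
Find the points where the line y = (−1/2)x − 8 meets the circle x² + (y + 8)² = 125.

From the line, y = (−16 − x)/2. Substituting:
5x² − 500 = 0  ⟹  x² − 100 = 0
x = 10 or x = −10, giving (10, −13) and (−10, −3).

(−10, −3) and (10, −13)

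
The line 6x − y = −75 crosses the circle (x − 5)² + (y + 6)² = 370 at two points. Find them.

(−14, −9) and (−12, 3)

From the line, y = 6x + 75. Substituting:
37x² + 962x + 6216 = 0  ⟹  x² + 26x + 168 = 0
x = −12 or x = −14, giving (−12, 3) and (−14, −9).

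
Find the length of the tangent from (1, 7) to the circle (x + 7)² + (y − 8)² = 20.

3√5

Centre (−7, 8), r² = 20. |PO|² = (8)² + (−1)² = 65.
The tangent meets the radius at right angles, so tangent² = |PO|² − r² = 65 − 20 = 45.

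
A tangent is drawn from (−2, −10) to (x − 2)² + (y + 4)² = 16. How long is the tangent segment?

With centre O = (2, −4), |OP|² = 52 and r² = 16.
By the tangent–radius right angle, tangent length = √(|PO|² − r²) = √36 = 6.

6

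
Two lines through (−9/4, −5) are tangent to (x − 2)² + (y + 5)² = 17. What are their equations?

4x + y = −14 and 4x − y = −4

A line y − (−5) = m(x − (−9/4)) is tangent when its distance from (2, −5) is √17:
[m·(17/4) − (0)]² = 17(m² + 1)
m² − 16 = 0, so m = −4 or m = 4.
With m = −4: 4x + y = −14. With m = 4: 4x − y = −4.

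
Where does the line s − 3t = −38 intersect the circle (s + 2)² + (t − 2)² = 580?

(−26, 4) and (16, 18)

From the line, t = (38 + s)/3. Substituting:
10s² + 100s − 4160 = 0  ⟹  s² + 10s − 416 = 0
s = 16 or s = −26, giving (16, 18) and (−26, 4).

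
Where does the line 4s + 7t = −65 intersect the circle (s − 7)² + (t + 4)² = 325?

From the line, t = (−65 − 4s)/7. Substituting:
65s² − 390s − 12155 = 0  ⟹  s² − 6s − 187 = 0
s = 17 or s = −11, giving (17, −19) and (−11, −3).

(−11, −3) and (17, −19)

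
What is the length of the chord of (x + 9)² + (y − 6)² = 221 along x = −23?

10

The line gives x = −23. Substituting into the circle:
y² − 12y + 11 = 0
y = 11 or y = 1, giving (−23, 11) and (−23, 1).
Chord length = distance between (−23, 11) and (−23, 1) = √100 = 10.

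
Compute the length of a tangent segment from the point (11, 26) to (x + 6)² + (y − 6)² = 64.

Centre (−6, 6), r² = 64. |PO|² = (17)² + (20)² = 689.
By the tangent–radius right angle, tangent length = √(|PO|² − r²) = √625 = 25.

25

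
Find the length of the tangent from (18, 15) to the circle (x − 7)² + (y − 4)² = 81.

The centre is (7, 4) and r = 9. The square of the distance from P to the centre is 121 + 121 = 242.
Power of the point: PT² = |PO|² − r² = 161, so PT = √161.

√161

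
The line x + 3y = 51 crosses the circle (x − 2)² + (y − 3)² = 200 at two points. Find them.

(0, 17) and (12, 13)

Express y = (51 − x)/3 and substitute into the circle:
10x² − 120x = 0  ⟹  x² − 12x = 0
x = 12 or x = 0, giving (12, 13) and (0, 17).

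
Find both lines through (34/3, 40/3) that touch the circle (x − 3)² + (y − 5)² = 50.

Write the tangent as mx − y + (40/3 − m·(34/3)) = 0 and set its distance from the centre to 5√2:
[m·(−25/3) − (−25/3)]² = 50(m² + 1)
7m² − 50m + 7 = 0, so m = 1/7 or m = 7.
With m = 1/7: x − 7y = −82. With m = 7: 7x − y = 66.

x − 7y = −82 and 7x − y = 66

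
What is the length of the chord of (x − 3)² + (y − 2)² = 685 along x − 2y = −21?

22√5

Centre (3, 2), r² = 685. Perpendicular distance d from centre to line = |20| / √5 = 20/√5.
Half the chord is √(r² − d²) = √(605), so the full chord is 22√5.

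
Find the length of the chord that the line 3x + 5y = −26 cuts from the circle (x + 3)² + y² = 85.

3√34

From the line, y = (−26 − 3x)/5. Substituting:
34x² + 306x − 1224 = 0  ⟹  x² + 9x − 36 = 0
x = 3 or x = −12, giving (3, −7) and (−12, 2).
|(3, −7) − (−12, 2)| = √((15)² + (−9)²) = 3√34.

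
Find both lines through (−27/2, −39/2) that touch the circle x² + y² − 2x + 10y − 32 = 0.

Let a tangent through (−27/2, −39/2) have slope m. Its distance from (1, −5) must equal √58:
(29/2m − (29/2))² = 58(m² + 1)
21m² − 58m + 21 = 0, so m = 3/7 or m = 7/3.
Through (−27/2, −39/2) these give 3x − 7y = 96 and 7x − 3y = −36.

3x − 7y = 96 and 7x − 3y = −36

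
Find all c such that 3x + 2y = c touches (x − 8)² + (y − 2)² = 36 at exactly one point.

c = 28 ± 6√13

For a tangent, require d(centre, line) = r = 6.
|3·8 + 2·2 − c| / √13 = 6
|c − (28)| = 6√13.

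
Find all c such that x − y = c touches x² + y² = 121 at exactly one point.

Tangency holds when the distance from the centre (0, 0) to the line equals the radius 11:
|1·0 − 1·0 − c| / √2 = 11
|c| = 11√2.

c = ±11√2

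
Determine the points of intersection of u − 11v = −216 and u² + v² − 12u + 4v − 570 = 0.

(−7, 19) and (15, 21)

Substitute v = (216 + u)/11:
122u² − 976u − 12810 = 0  ⟹  u² − 8u − 105 = 0
u = 15 or u = −7, giving (15, 21) and (−7, 19).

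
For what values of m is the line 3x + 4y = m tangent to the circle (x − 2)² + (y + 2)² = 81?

The line touches the circle iff its distance from (2, −2) is 9:
|3·2 + 4·(−2) − m| / √25 = 9
|m − (−2)| = 9·5, so m = 43 or m = −47.

m = −47 or m = 43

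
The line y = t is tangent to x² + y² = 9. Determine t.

Tangency holds when the distance from the centre (0, 0) to the line equals the radius 3:
|0·0 + 1·0 − t| / √1 = 3
|t| = 3, so t = 3 or t = −3.

t = −3 or t = 3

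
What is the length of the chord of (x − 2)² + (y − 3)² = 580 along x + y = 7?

Centre (2, 3), r² = 580. Perpendicular distance d from centre to line = |−2| / √2 = 2/√2.
Half the chord is √(r² − d²) = √(578), so the full chord is 34√2.

34√2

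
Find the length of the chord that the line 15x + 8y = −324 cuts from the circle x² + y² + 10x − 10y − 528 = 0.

34

Centre (−5, 5), r² = 578. Perpendicular distance d from centre to line = |289| / √289 = 289/√289.
Chord = 2√(r² − d²) = 2·√(289) = 34.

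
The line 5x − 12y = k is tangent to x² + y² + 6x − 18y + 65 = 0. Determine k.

k = −188 or k = −58

The line touches the circle iff its distance from (−3, 9) is 5:
|5·(−3) − 12·9 − k| / √169 = 5
|k − (−123)| = 5·13, so k = −58 or k = −188.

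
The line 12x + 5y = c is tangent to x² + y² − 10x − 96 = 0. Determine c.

For a tangent, require d(centre, line) = r = 11.
|12·5 + 5·0 − c| / √169 = 11
|c − (60)| = 11·13, so c = 203 or c = −83.

c = −83 or c = 203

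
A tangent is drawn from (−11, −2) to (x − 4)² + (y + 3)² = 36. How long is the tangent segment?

Centre (4, −3), r² = 36. |PO|² = (−15)² + (1)² = 226.
The tangent meets the radius at right angles, so tangent² = |PO|² − r² = 226 − 36 = 190.

√190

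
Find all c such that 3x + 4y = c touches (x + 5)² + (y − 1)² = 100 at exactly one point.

Tangency holds when the distance from the centre (−5, 1) to the line equals the radius 10:
|3·(−5) + 4·1 − c| / √25 = 10
|c − (−11)| = 10·5, so c = 39 or c = −61.

c = −61 or c = 39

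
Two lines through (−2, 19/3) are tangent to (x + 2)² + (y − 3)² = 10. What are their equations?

A line y − (19/3) = m(x − (−2)) is tangent when its distance from (−2, 3) is √10:
(0m − (−10/3))² = 10(m² + 1)
9m² − 1 = 0, so m = −1/3 or m = 1/3.
Through (−2, 19/3) these give x + 3y = 17 and x − 3y = −21.

x + 3y = 17 and x − 3y = −21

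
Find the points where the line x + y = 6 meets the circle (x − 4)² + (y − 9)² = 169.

(−8, 14) and (9, −3)

From the line, y = −x + 6. Substituting:
2x² − 2x − 144 = 0  ⟹  x² − x − 72 = 0
x = 9 or x = −8, giving (9, −3) and (−8, 14).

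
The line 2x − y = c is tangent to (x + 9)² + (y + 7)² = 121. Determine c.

c = −11 ± 11√5

Tangency holds when the distance from the centre (−9, −7) to the line equals the radius 11:
|2·(−9) − 1·(−7) − c| / √5 = 11
|c − (−11)| = 11√5.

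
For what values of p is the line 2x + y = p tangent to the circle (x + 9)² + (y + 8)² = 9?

The line touches the circle iff its distance from (−9, −8) is 3:
|2·(−9) + 1·(−8) − p| / √5 = 3
|p − (−26)| = 3√5.

p = −26 ± 3√5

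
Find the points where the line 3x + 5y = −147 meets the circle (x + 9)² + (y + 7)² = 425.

Substitute y = (−147 − 3x)/5:
34x² + 1122x + 3944 = 0  ⟹  x² + 33x + 116 = 0
x = −4 or x = −29, giving (−4, −27) and (−29, −12).

(−29, −12) and (−4, −27)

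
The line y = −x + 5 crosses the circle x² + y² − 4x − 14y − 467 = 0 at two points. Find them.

Express y = −x + 5 and substitute into the circle:
2x² − 512 = 0  ⟹  x² − 256 = 0
x = 16 or x = −16, giving (16, −11) and (−16, 21).

(−16, 21) and (16, −11)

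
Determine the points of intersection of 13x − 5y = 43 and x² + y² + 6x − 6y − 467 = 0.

Substitute y = (−43 + 13x)/5:
194x² − 1358x − 8536 = 0  ⟹  x² − 7x − 44 = 0
x = 11 or x = −4, giving (11, 20) and (−4, −19).

(−4, −19) and (11, 20)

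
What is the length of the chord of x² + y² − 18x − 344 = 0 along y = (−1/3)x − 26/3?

Centre (9, 0), r² = 425. Perpendicular distance d from centre to line = |35| / √10 = 35/√10.
Chord = 2√(r² − d²) = 2·√(605/2) = 11√10.

11√10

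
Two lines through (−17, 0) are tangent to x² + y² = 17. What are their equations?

Let a tangent through (−17, 0) have slope m. Its distance from (0, 0) must equal √17:
(17m − (0))² = 17(m² + 1)
16m² − 1 = 0, so m = −1/4 or m = 1/4.
With m = −1/4: x + 4y = −17. With m = 1/4: x − 4y = −17.

x + 4y = −17 and x − 4y = −17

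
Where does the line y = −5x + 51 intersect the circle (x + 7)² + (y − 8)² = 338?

(6, 21) and (10, 1)

From the line, y = −5x + 51. Substituting:
26x² − 416x + 1560 = 0  ⟹  x² − 16x + 60 = 0
x = 10 or x = 6, giving (10, 1) and (6, 21).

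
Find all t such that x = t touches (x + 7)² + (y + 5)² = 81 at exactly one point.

t = −16 or t = 2

Tangency holds when the distance from the centre (−7, −5) to the line equals the radius 9:
|1·(−7) + 0·(−5) − t| / √1 = 9
|t − (−7)| = 9, so t = 2 or t = −16.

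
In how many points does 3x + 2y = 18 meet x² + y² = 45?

2

Substituting the line into the circle gives 13x² − 108x + 144 = 0.
Discriminant = (−108)² − 4·13·(144) = 4176 > 0.
Two real roots: the line is a secant.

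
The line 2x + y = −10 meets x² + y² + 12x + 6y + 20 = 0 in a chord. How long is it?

The distance from (−6, −3) to the line is 5/√5, and r² = 25.
Chord = 2√(r² − d²) = 2·√(20) = 4√5.

4√5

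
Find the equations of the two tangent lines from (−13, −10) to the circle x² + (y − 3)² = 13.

3x − 2y = −19 and 2x − 3y = 4

Let a tangent through (−13, −10) have slope m. Its distance from (0, 3) must equal √13:
[m·(13) − (13)]² = 13(m² + 1)
6m² − 13m + 6 = 0, so m = 3/2 or m = 2/3.
With m = 3/2: 3x − 2y = −19. With m = 2/3: 2x − 3y = 4.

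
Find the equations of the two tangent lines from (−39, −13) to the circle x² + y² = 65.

4x − 7y = −65 and x − 8y = 65

Write the tangent as mx − y + (−13 − m·(−39)) = 0 and set its distance from the centre to √65:
[m·(39) − (13)]² = 65(m² + 1)
56m² − 39m + 4 = 0, so m = 4/7 or m = 1/8.
Through (−39, −13) these give 4x − 7y = −65 and x − 8y = 65.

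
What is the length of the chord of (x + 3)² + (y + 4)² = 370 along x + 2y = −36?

Centre (−3, −4), r² = 370. Perpendicular distance d from centre to line = |25| / √5 = 25/√5.
Chord = 2√(r² − d²) = 2·√(245) = 14√5.

14√5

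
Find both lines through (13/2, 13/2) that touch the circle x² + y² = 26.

Let a tangent through (13/2, 13/2) have slope m. Its distance from (0, 0) must equal √26:
(−13/2m − (−13/2))² = 26(m² + 1)
5m² − 26m + 5 = 0, so m = 5 or m = 1/5.
With m = 5: 5x − y = 26. With m = 1/5: x − 5y = −26.

5x − y = 26 and x − 5y = −26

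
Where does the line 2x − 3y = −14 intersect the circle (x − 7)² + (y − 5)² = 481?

(−13, −4) and (23, 20)

Express y = (14 + 2x)/3 and substitute into the circle:
13x² − 130x − 3887 = 0  ⟹  x² − 10x − 299 = 0
x = 23 or x = −13, giving (23, 20) and (−13, −4).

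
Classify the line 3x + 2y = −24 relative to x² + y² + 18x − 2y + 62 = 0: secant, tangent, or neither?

Centre (−9, 1), r² = 20. Distance² from centre to line = (−1)²/13 = 1/13.
Since d² < r², the line cuts the circle twice.

secant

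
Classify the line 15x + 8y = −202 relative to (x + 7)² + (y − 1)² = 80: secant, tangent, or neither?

Substituting the line into the circle gives 289x² + 7196x + 42116 = 0.
Discriminant = (7196)² − 4·289·(42116) = 3096320 > 0.
Two real roots: the line is a secant.

secant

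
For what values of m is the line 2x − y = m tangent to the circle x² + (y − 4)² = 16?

m = −4 ± 4√5

Tangency holds when the distance from the centre (0, 4) to the line equals the radius 4:
|2·0 − 1·4 − m| / √5 = 4
|m − (−4)| = 4√5.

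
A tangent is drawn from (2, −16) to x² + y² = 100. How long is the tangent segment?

4√10

With centre O = (0, 0), |OP|² = 260 and r² = 100.
The tangent meets the radius at right angles, so tangent² = |PO|² − r² = 260 − 100 = 160.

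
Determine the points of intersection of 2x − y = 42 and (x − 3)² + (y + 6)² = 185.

From the line, y = 2x − 42. Substituting:
5x² − 150x + 1120 = 0  ⟹  x² − 30x + 224 = 0
x = 16 or x = 14, giving (16, −10) and (14, −14).

(14, −14) and (16, −10)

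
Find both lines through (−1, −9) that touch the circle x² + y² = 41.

4x − 5y = 41 and 5x + 4y = −41

A line y − (−9) = m(x − (−1)) is tangent when its distance from (0, 0) is √41:
[m·(1) − (9)]² = 41(m² + 1)
20m² + 9m − 20 = 0, so m = 4/5 or m = −5/4.
With m = 4/5: 4x − 5y = 41. With m = −5/4: 5x + 4y = −41.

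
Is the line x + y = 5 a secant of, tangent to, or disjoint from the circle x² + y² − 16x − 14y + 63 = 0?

tangent

Centre (8, 7), r² = 50. Distance² from centre to line = (10)²/2 = 50.
Since d² = r², the line is tangent.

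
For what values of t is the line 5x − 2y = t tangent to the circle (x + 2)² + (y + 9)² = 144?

For a tangent, require d(centre, line) = r = 12.
|5·(−2) − 2·(−9) − t| / √29 = 12
|t − (8)| = 12√29.

t = 8 ± 12√29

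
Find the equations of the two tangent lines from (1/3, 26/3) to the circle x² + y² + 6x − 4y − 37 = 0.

x + 7y = 61 and x + y = 9

Write the tangent as mx − y + (26/3 − m·(1/3)) = 0 and set its distance from the centre to 5√2:
[m·(−10/3) − (−20/3)]² = 50(m² + 1)
7m² + 8m + 1 = 0, so m = −1/7 or m = −1.
With m = −1/7: x + 7y = 61. With m = −1: x + y = 9.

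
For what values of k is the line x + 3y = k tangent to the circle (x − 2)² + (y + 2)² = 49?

The line touches the circle iff its distance from (2, −2) is 7:
|1·2 + 3·(−2) − k| / √10 = 7
|k − (−4)| = 7√10.

k = −4 ± 7√10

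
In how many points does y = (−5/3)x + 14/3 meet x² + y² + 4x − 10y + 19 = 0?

2

Substituting the line into the circle gives 34x² + 46x − 53 = 0.
Δ = 2116 − (−7208) = 9324.
Two real roots: the line is a secant.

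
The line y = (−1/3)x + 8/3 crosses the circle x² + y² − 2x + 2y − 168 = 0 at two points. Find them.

(−10, 6) and (14, −2)

Express y = (8 − x)/3 and substitute into the circle:
10x² − 40x − 1400 = 0  ⟹  x² − 4x − 140 = 0
x = 14 or x = −10, giving (14, −2) and (−10, 6).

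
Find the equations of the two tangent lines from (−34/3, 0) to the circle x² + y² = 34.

3x + 5y = −34 and 3x − 5y = −34

Write the tangent as mx − y + (0 − m·(−34/3)) = 0 and set its distance from the centre to √34:
(34/3m − (0))² = 34(m² + 1)
25m² − 9 = 0, so m = −3/5 or m = 3/5.
Through (−34/3, 0) these give 3x + 5y = −34 and 3x − 5y = −34.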